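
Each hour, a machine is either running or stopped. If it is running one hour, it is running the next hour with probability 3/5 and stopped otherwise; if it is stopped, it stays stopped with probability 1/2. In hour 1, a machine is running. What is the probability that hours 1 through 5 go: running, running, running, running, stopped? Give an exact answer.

Hour 1 is given. For each transition, use the conditional probability from the current state:
P(running | running) = 3/5; P(running | running) = 3/5; P(running | running) = 3/5; P(stopped | running) = 2/5.
P = 3/5 × 3/5 × 3/5 × 2/5 = 54/625.

54/625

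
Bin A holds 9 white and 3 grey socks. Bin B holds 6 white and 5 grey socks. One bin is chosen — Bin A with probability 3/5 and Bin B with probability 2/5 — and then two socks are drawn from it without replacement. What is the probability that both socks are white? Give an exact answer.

From Bin A: P(both white) = (9/12)(8/11) = 6/11.
From Bin B: P(both white) = (6/11)(5/10) = 3/11.
Total probability = (3/5)(6/11) + (2/5)(3/11) = 24/55.

24/55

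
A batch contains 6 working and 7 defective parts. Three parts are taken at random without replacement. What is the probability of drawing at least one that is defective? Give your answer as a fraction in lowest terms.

133/143

P(no defective) = 6/13 × 5/12 × 4/11 = 120/1716 = 10/143.
P(at least one) = 1 − 10/143 = 133/143.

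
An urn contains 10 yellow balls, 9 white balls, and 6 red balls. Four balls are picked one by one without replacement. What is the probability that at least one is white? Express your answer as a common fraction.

1083/1265

P(no white) = 16/25 × 15/24 × 14/23 × 13/22 = 43680/303600 = 182/1265.
P(at least one) = 1 − 182/1265 = 1083/1265.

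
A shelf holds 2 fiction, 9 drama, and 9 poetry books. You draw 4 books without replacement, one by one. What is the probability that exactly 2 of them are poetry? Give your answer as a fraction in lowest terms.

One ordering (poetry drawn first) has probability 9/20 × 8/19 × 11/18 × 10/17 = 7920/116280 = 22/323.
There are C(4,2) = 6 such orderings, each equally likely, so P = 6 × 22/323 = 132/323.

132/323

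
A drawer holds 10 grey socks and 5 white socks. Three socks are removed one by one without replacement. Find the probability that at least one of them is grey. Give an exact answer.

89/91

P(no grey) = 5/15 × 4/14 × 3/13 = 60/2730 = 2/91.
P(at least one) = 1 − 2/91 = 89/91.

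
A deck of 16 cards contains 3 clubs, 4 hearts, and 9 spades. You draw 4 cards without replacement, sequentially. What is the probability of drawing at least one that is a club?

P(no clubs) = 13/16 × 12/15 × 11/14 × 10/13 = 17160/43680 = 11/28.
P(at least one) = 1 − 11/28 = 17/28.

17/28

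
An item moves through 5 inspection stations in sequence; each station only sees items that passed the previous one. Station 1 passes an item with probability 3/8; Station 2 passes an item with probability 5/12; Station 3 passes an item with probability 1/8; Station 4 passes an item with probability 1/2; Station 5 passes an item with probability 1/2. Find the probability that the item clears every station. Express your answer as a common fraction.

5/1024

Each stage is reached only if all earlier stages succeed, so
P = 3/8 × 5/12 × 1/8 × 1/2 × 1/2 = 15/3072 = 5/1024.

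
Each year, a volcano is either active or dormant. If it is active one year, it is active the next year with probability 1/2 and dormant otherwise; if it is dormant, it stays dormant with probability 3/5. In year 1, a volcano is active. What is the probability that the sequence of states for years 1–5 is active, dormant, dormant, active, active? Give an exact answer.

Year 1 is given. For each transition, use the conditional probability from the current state:
P(dormant | active) = 1/2; P(dormant | dormant) = 3/5; P(active | dormant) = 2/5; P(active | active) = 1/2.
P = 1/2 × 3/5 × 2/5 × 1/2 = 6/100 = 3/50.

3/50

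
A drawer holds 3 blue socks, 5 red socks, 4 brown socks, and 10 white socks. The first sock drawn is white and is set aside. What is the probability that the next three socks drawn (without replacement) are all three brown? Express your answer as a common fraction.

After the first draw, 4 of the remaining 21 socks are brown.
P = 4/21 × 3/20 × 2/19 = 24/7980 = 2/665.

2/665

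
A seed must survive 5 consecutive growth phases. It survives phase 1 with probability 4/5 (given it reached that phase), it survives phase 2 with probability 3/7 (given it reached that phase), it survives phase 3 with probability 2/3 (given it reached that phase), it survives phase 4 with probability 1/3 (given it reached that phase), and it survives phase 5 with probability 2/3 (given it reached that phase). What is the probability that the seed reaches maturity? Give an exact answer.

16/315

The events are sequential, so multiply the conditional probabilities:
P = 4/5 × 3/7 × 2/3 × 1/3 × 2/3 = 48/945 = 16/315.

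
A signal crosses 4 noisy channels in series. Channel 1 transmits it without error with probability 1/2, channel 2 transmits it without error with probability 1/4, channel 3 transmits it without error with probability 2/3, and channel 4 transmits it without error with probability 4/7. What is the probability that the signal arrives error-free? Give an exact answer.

1/21

The events are sequential, so multiply the conditional probabilities:
P = 1/2 × 1/4 × 2/3 × 4/7 = 8/168 = 1/21.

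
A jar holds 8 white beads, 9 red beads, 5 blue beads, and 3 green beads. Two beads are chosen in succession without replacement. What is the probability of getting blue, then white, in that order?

Multiply the probability of each draw given the previous ones:
P = 5/25 × 8/24 = 40/600 = 1/15.

1/15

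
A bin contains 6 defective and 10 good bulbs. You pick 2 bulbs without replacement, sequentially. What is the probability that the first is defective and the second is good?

1/4

Multiply the probability of each draw given the previous ones:
P = 6/16 × 10/15 = 60/240 = 1/4.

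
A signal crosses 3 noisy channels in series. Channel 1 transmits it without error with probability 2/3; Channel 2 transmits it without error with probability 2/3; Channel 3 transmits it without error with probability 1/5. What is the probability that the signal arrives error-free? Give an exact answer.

4/45

Multiplying along the chain,
P = 2/3 × 2/3 × 1/5 = 4/45.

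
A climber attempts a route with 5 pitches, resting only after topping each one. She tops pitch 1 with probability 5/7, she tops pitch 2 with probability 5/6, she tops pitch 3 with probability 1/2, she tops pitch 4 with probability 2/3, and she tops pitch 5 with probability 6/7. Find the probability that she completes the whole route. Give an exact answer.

Each stage is reached only if all earlier stages succeed, so
P = 5/7 × 5/6 × 1/2 × 2/3 × 6/7 = 300/1764 = 25/147.

25/147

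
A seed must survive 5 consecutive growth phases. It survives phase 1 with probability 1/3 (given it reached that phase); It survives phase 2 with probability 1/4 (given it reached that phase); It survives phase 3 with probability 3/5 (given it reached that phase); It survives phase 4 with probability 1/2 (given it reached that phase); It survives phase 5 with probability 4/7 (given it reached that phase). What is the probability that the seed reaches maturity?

1/70

Multiplying along the chain,
P = 1/3 × 1/4 × 3/5 × 1/2 × 4/7 = 12/840 = 1/70.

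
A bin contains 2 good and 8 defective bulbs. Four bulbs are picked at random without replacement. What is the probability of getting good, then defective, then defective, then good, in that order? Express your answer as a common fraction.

Multiply the probability of each draw given the previous ones:
P = 2/10 × 8/9 × 7/8 × 1/7 = 112/5040 = 1/45.

1/45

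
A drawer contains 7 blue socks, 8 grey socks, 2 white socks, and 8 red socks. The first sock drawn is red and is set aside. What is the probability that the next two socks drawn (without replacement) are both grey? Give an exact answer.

7/69

With the first sock removed, 8 grey remain out of 24.
P = 8/24 × 7/23 = 56/552 = 7/69.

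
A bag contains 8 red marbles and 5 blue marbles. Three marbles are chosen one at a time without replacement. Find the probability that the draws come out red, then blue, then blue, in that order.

40/429

Each draw changes the counts, so multiply the conditional probabilities along the sequence:
P = 8/13 × 5/12 × 4/11 = 160/1716 = 40/429.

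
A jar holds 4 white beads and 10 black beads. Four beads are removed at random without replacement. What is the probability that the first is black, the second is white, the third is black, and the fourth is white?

Multiply the probability of each draw given the previous ones:
P = 10/14 × 4/13 × 9/12 × 3/11 = 1080/24024 = 45/1001.

45/1001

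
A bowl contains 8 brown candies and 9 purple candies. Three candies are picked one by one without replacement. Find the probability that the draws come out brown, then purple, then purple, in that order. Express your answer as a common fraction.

Chain rule:
P = 8/17 × 9/16 × 8/15 = 576/4080 = 12/85.

12/85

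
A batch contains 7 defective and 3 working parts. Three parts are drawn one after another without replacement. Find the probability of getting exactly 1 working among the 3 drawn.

21/40

One ordering (working drawn first) has probability 3/10 × 7/9 × 6/8 = 126/720 = 7/40.
There are C(3,1) = 3 such orderings, each equally likely, so P = 3 × 7/40 = 21/40.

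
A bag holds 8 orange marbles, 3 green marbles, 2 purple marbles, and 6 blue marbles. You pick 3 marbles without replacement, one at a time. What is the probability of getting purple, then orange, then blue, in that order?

Chain rule:
P = 2/19 × 8/18 × 6/17 = 96/5814 = 16/969.

16/969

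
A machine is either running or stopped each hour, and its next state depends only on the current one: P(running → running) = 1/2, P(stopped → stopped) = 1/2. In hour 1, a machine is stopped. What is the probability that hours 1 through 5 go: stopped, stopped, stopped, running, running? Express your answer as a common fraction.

Hour 1 is given. For each transition, use the conditional probability from the current state:
P(stopped | stopped) = 1/2; P(stopped | stopped) = 1/2; P(running | stopped) = 1/2; P(running | running) = 1/2.
P = 1/2 × 1/2 × 1/2 × 1/2 = 1/16.

1/16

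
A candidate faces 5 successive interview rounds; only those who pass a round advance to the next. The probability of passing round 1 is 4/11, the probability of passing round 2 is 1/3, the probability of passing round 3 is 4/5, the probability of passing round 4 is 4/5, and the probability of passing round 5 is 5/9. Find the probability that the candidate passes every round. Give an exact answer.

Multiplying along the chain,
P = 4/11 × 1/3 × 4/5 × 4/5 × 5/9 = 320/7425 = 64/1485.

64/1485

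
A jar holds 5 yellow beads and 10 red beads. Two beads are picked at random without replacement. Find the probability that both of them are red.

P(all red) = 10/15 × 9/14 = 90/210 = 3/7.

3/7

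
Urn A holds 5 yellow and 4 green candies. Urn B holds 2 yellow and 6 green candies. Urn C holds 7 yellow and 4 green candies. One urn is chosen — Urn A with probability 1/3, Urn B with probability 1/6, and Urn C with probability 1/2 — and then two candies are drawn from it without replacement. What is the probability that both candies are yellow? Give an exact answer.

From Urn A: P(both yellow) = (5/9)(4/8) = 5/18.
From Urn B: P(both yellow) = (2/8)(1/7) = 1/28.
From Urn C: P(both yellow) = (7/11)(6/10) = 21/55.
Total probability = (1/3)(5/18) + (1/6)(1/28) + (1/2)(21/55) = 24071/83160.

24071/83160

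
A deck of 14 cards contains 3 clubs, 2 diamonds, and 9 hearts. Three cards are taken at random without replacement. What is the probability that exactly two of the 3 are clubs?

One ordering (clubs drawn first) has probability 3/14 × 2/13 × 11/12 = 66/2184 = 11/364.
There are C(3,2) = 3 such orderings, each equally likely, so P = 3 × 11/364 = 33/364.

33/364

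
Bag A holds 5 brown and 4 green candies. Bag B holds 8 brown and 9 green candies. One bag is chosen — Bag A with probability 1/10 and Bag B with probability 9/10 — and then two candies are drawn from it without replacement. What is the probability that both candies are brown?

163/765

From Bag A: P(both brown) = (5/9)(4/8) = 5/18.
From Bag B: P(both brown) = (8/17)(7/16) = 7/34.
Total probability = (1/10)(5/18) + (9/10)(7/34) = 163/765.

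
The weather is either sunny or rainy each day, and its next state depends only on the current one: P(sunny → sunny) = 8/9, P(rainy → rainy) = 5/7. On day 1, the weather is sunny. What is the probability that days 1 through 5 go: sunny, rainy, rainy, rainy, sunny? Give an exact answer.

50/3087

Day 1 is given. For each transition, use the conditional probability from the current state:
P(rainy | sunny) = 1/9; P(rainy | rainy) = 5/7; P(rainy | rainy) = 5/7; P(sunny | rainy) = 2/7.
P = 1/9 × 5/7 × 5/7 × 2/7 = 50/3087.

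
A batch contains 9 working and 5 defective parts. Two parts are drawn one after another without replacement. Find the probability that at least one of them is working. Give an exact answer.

81/91

P(no working) = 5/14 × 4/13 = 20/182 = 10/91.
P(at least one) = 1 − 10/91 = 81/91.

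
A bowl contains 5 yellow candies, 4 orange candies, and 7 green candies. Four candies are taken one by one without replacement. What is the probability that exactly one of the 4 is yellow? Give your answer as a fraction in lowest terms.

165/364

One ordering (yellow drawn first) has probability 5/16 × 11/15 × 10/14 × 9/13 = 4950/43680 = 165/1456.
There are C(4,1) = 4 such orderings, each equally likely, so P = 4 × 165/1456 = 165/364.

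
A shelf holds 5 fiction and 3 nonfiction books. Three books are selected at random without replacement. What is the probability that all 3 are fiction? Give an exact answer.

P(all fiction) = 5/8 × 4/7 × 3/6 = 60/336 = 5/28.

5/28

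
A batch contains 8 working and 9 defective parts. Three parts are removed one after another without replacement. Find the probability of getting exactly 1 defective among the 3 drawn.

63/170

One ordering (defective drawn first) has probability 9/17 × 8/16 × 7/15 = 504/4080 = 21/170.
There are C(3,1) = 3 such orderings, each equally likely, so P = 3 × 21/170 = 63/170.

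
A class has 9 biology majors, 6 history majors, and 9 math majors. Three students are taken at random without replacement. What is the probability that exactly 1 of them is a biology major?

One ordering (a biology major drawn first) has probability 9/24 × 15/23 × 14/22 = 1890/12144 = 315/2024.
There are C(3,1) = 3 such orderings, each equally likely, so P = 3 × 315/2024 = 945/2024.

945/2024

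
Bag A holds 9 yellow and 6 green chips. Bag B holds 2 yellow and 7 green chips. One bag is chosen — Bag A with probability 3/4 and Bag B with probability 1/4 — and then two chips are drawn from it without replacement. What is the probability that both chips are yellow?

1331/5040

From Bag A: P(both yellow) = (9/15)(8/14) = 12/35.
From Bag B: P(both yellow) = (2/9)(1/8) = 1/36.
Total probability = (3/4)(12/35) + (1/4)(1/36) = 1331/5040.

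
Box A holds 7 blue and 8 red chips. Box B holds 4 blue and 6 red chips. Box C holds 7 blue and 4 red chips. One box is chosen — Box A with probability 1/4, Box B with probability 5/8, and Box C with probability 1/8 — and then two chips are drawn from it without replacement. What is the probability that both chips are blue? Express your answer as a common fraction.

239/1320

From Box A: P(both blue) = (7/15)(6/14) = 1/5.
From Box B: P(both blue) = (4/10)(3/9) = 2/15.
From Box C: P(both blue) = (7/11)(6/10) = 21/55.
Total probability = (1/4)(1/5) + (5/8)(2/15) + (1/8)(21/55) = 239/1320.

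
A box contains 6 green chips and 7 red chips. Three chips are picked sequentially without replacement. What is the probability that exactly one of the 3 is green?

One ordering (green drawn first) has probability 6/13 × 7/12 × 6/11 = 252/1716 = 21/143.
There are C(3,1) = 3 such orderings, each equally likely, so P = 3 × 21/143 = 63/143.

63/143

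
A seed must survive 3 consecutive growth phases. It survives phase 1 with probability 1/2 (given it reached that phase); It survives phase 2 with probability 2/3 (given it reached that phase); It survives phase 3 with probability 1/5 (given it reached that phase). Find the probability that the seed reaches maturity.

The events are sequential, so multiply the conditional probabilities:
P = 1/2 × 2/3 × 1/5 = 2/30 = 1/15.

1/15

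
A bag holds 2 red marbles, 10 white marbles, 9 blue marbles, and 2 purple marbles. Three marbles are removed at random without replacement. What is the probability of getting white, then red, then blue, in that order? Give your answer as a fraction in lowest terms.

Each draw changes the counts, so multiply the conditional probabilities along the sequence:
P = 10/23 × 2/22 × 9/21 = 180/10626 = 30/1771.

30/1771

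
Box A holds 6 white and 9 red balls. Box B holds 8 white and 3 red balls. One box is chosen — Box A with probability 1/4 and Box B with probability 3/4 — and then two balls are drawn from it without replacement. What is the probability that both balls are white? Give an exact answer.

643/1540

From Box A: P(both white) = (6/15)(5/14) = 1/7.
From Box B: P(both white) = (8/11)(7/10) = 28/55.
Total probability = (1/4)(1/7) + (3/4)(28/55) = 643/1540.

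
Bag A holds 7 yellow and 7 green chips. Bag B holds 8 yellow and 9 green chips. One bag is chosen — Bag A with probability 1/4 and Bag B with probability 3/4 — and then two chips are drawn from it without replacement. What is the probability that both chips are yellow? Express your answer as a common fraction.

From Bag A: P(both yellow) = (7/14)(6/13) = 3/13.
From Bag B: P(both yellow) = (8/17)(7/16) = 7/34.
Total probability = (1/4)(3/13) + (3/4)(7/34) = 375/1768.

375/1768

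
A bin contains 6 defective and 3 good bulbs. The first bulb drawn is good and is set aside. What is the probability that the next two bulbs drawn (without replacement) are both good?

1/28

With the first bulb removed, 2 good remain out of 8.
P = 2/8 × 1/7 = 2/56 = 1/28.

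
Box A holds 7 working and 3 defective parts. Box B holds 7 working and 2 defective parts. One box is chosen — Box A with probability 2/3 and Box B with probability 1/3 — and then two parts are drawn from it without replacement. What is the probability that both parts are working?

91/180

From Box A: P(both working) = (7/10)(6/9) = 7/15.
From Box B: P(both working) = (7/9)(6/8) = 7/12.
Total probability = (2/3)(7/15) + (1/3)(7/12) = 91/180.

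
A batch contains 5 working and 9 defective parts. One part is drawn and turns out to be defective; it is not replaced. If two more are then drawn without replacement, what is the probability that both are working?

With the first part removed, 5 working remain out of 13.
P = 5/13 × 4/12 = 20/156 = 5/39.

5/39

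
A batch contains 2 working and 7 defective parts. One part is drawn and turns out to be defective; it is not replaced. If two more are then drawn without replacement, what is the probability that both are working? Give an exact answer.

After the first draw, 2 of the remaining 8 parts are working.
P = 2/8 × 1/7 = 2/56 = 1/28.

1/28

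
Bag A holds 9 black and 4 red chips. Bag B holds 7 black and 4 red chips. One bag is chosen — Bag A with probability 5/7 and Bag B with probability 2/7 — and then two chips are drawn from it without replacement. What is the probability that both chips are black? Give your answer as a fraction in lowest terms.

From Bag A: P(both black) = (9/13)(8/12) = 6/13.
From Bag B: P(both black) = (7/11)(6/10) = 21/55.
Total probability = (5/7)(6/13) + (2/7)(21/55) = 2196/5005.

2196/5005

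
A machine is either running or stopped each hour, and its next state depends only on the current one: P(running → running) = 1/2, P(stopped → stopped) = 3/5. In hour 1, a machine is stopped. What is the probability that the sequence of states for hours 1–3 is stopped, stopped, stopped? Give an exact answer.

Hour 1 is given. For each transition, use the conditional probability from the current state:
P(stopped | stopped) = 3/5; P(stopped | stopped) = 3/5.
P = 3/5 × 3/5 = 9/25.

9/25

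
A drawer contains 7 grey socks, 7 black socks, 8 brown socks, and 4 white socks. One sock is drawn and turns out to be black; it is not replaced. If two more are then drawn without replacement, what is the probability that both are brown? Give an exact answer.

7/75

After the first draw, 8 of the remaining 25 socks are brown.
P = 8/25 × 7/24 = 56/600 = 7/75.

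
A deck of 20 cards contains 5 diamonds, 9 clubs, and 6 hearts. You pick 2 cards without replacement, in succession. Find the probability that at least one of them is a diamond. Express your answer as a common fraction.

P(no diamonds) = 15/20 × 14/19 = 210/380 = 21/38.
P(at least one) = 1 − 21/38 = 17/38.

17/38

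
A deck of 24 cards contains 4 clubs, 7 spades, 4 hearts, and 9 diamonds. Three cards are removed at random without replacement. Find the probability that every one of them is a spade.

P = 7/24 × 6/23 × 5/22 = 210/12144 = 35/2024.

35/2024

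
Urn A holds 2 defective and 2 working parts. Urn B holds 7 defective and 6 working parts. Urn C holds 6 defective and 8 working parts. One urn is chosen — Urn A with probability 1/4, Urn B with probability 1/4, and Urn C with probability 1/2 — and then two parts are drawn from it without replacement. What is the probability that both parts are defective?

209/1092

From Urn A: P(both defective) = (2/4)(1/3) = 1/6.
From Urn B: P(both defective) = (7/13)(6/12) = 7/26.
From Urn C: P(both defective) = (6/14)(5/13) = 15/91.
Total probability = (1/4)(1/6) + (1/4)(7/26) + (1/2)(15/91) = 209/1092.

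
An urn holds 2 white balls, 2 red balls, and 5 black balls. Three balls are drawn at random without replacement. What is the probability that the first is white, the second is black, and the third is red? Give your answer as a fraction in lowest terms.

5/126

Chain rule:
P = 2/9 × 5/8 × 2/7 = 20/504 = 5/126.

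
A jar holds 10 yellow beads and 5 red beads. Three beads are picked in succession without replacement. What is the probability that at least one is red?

67/91

P(no red) = 10/15 × 9/14 × 8/13 = 720/2730 = 24/91.
P(at least one) = 1 − 24/91 = 67/91.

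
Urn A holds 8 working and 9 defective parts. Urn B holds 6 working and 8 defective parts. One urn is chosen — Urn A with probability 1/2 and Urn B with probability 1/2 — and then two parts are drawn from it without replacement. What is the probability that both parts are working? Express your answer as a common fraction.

From Urn A: P(both working) = (8/17)(7/16) = 7/34.
From Urn B: P(both working) = (6/14)(5/13) = 15/91.
Total probability = (1/2)(7/34) + (1/2)(15/91) = 1147/6188.

1147/6188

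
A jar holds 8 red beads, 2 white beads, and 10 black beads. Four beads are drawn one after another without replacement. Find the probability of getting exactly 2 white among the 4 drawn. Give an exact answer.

3/95

One ordering (white drawn first) has probability 2/20 × 1/19 × 18/18 × 17/17 = 612/116280 = 1/190.
There are C(4,2) = 6 such orderings, each equally likely, so P = 6 × 1/190 = 3/95.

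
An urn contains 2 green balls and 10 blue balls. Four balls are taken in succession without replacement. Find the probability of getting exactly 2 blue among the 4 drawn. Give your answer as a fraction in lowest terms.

One ordering (blue drawn first) has probability 10/12 × 9/11 × 2/10 × 1/9 = 180/11880 = 1/66.
There are C(4,2) = 6 such orderings, each equally likely, so P = 6 × 1/66 = 1/11.

1/11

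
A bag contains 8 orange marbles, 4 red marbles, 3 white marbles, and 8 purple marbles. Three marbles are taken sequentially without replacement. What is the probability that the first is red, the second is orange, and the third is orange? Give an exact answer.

Multiply the probability of each draw given the previous ones:
P = 4/23 × 8/22 × 7/21 = 224/10626 = 16/759.

16/759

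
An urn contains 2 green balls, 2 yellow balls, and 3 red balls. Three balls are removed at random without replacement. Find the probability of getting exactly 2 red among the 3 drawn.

12/35

One ordering (red drawn first) has probability 3/7 × 2/6 × 4/5 = 24/210 = 4/35.
There are C(3,2) = 3 such orderings, each equally likely, so P = 3 × 4/35 = 12/35.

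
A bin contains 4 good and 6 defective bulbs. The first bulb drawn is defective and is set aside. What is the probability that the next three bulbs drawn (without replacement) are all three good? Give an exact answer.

1/21

After the first draw, 4 of the remaining 9 bulbs are good.
P = 4/9 × 3/8 × 2/7 = 24/504 = 1/21.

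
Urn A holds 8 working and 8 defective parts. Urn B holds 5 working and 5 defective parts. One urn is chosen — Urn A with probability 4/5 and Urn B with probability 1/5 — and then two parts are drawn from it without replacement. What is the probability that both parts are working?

52/225

From Urn A: P(both working) = (8/16)(7/15) = 7/30.
From Urn B: P(both working) = (5/10)(4/9) = 2/9.
Total probability = (4/5)(7/30) + (1/5)(2/9) = 52/225.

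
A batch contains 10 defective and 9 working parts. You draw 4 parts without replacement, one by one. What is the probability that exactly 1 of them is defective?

One ordering (defective drawn first) has probability 10/19 × 9/18 × 8/17 × 7/16 = 5040/93024 = 35/646.
There are C(4,1) = 4 such orderings, each equally likely, so P = 4 × 35/646 = 70/323.

70/323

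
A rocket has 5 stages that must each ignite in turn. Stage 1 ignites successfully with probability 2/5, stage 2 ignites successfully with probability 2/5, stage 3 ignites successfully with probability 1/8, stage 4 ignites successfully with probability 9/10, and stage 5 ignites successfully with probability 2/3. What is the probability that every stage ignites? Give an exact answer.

The events are sequential, so multiply the conditional probabilities:
P = 2/5 × 2/5 × 1/8 × 9/10 × 2/3 = 72/6000 = 3/250.

3/250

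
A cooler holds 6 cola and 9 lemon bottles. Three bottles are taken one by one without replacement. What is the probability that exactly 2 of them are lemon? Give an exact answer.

One ordering (lemon drawn first) has probability 9/15 × 8/14 × 6/13 = 432/2730 = 72/455.
There are C(3,2) = 3 such orderings, each equally likely, so P = 3 × 72/455 = 216/455.

216/455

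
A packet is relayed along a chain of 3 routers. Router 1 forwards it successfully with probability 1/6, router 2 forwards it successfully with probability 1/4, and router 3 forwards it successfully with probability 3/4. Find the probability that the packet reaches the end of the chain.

Each stage is reached only if all earlier stages succeed, so
P = 1/6 × 1/4 × 3/4 = 3/96 = 1/32.

1/32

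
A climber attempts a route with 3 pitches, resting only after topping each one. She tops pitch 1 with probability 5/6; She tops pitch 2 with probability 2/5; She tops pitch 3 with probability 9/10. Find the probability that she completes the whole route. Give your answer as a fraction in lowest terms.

3/10

Each stage is reached only if all earlier stages succeed, so
P = 5/6 × 2/5 × 9/10 = 90/300 = 3/10.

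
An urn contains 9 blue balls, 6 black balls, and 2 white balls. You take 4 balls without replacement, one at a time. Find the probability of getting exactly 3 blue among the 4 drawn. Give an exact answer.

24/85

One ordering (blue drawn first) has probability 9/17 × 8/16 × 7/15 × 8/14 = 4032/57120 = 6/85.
There are C(4,3) = 4 such orderings, each equally likely, so P = 4 × 6/85 = 24/85.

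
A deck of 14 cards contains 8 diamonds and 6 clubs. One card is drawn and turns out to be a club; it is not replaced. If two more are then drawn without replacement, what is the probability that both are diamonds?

With the first card removed, 8 diamonds remain out of 13.
P = 8/13 × 7/12 = 56/156 = 14/39.

14/39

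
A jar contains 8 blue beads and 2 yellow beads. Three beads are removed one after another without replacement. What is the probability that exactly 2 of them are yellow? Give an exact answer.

1/15

One ordering (yellow drawn first) has probability 2/10 × 1/9 × 8/8 = 16/720 = 1/45.
There are C(3,2) = 3 such orderings, each equally likely, so P = 3 × 1/45 = 1/15.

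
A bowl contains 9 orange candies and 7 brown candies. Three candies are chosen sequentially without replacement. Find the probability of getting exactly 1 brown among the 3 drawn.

9/20

One ordering (brown drawn first) has probability 7/16 × 9/15 × 8/14 = 504/3360 = 3/20.
There are C(3,1) = 3 such orderings, each equally likely, so P = 3 × 3/20 = 9/20.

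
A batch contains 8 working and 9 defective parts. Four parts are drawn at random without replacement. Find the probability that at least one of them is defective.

P(no defective) = 8/17 × 7/16 × 6/15 × 5/14 = 1680/57120 = 1/34.
P(at least one) = 1 − 1/34 = 33/34.

33/34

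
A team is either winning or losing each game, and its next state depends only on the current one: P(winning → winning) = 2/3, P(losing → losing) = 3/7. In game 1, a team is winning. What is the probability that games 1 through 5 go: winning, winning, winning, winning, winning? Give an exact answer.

Game 1 is given. For each transition, use the conditional probability from the current state:
P(winning | winning) = 2/3; P(winning | winning) = 2/3; P(winning | winning) = 2/3; P(winning | winning) = 2/3.
P = 2/3 × 2/3 × 2/3 × 2/3 = 16/81.

16/81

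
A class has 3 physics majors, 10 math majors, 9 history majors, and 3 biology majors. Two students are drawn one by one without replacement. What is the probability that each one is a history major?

3/25

P(all history majors) = 9/25 × 8/24 = 72/600 = 3/25.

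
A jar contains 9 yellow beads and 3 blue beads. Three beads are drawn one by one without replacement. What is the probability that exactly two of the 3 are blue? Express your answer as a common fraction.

27/220

One ordering (blue drawn first) has probability 3/12 × 2/11 × 9/10 = 54/1320 = 9/220.
There are C(3,2) = 3 such orderings, each equally likely, so P = 3 × 9/220 = 27/220.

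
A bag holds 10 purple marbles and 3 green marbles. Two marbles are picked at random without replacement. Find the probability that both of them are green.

1/26

P = 3/13 × 2/12 = 6/156 = 1/26.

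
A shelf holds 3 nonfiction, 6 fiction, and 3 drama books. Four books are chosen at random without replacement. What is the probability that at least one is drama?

P(no drama) = 9/12 × 8/11 × 7/10 × 6/9 = 3024/11880 = 14/55.
P(at least one) = 1 − 14/55 = 41/55.

41/55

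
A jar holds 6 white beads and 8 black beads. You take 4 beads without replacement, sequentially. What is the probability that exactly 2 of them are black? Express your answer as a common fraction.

One ordering (black drawn first) has probability 8/14 × 7/13 × 6/12 × 5/11 = 1680/24024 = 10/143.
There are C(4,2) = 6 such orderings, each equally likely, so P = 6 × 10/143 = 60/143.

60/143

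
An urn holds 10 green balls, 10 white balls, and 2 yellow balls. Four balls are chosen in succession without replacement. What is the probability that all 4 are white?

6/209

P(every draw is white) = 10/22 × 9/21 × 8/20 × 7/19 = 5040/175560 = 6/209.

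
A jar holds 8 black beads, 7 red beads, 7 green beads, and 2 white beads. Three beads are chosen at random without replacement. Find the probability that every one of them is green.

P(every draw is green) = 7/24 × 6/23 × 5/22 = 210/12144 = 35/2024.

35/2024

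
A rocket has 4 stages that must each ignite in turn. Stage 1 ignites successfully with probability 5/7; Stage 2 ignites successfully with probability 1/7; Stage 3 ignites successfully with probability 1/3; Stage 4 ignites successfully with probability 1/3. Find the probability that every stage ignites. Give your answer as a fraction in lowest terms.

Each stage is reached only if all earlier stages succeed, so
P = 5/7 × 1/7 × 1/3 × 1/3 = 5/441.

5/441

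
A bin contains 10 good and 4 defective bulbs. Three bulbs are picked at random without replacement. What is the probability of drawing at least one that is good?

90/91

P(no good) = 4/14 × 3/13 × 2/12 = 24/2184 = 1/91.
P(at least one) = 1 − 1/91 = 90/91.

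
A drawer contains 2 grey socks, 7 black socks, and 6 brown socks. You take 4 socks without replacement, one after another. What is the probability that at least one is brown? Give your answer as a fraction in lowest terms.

P(no brown) = 9/15 × 8/14 × 7/13 × 6/12 = 3024/32760 = 6/65.
P(at least one) = 1 − 6/65 = 59/65.

59/65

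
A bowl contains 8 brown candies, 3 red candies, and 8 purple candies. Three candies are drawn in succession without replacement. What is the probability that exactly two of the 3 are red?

16/323

One ordering (red drawn first) has probability 3/19 × 2/18 × 16/17 = 96/5814 = 16/969.
There are C(3,2) = 3 such orderings, each equally likely, so P = 3 × 16/969 = 16/323.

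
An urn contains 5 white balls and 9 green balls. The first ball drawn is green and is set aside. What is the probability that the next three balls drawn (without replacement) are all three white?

After the first draw, 5 of the remaining 13 balls are white.
P = 5/13 × 4/12 × 3/11 = 60/1716 = 5/143.

5/143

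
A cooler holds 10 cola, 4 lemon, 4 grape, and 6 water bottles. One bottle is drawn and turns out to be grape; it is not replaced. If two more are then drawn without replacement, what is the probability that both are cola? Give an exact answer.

45/253

After the first draw, 10 of the remaining 23 bottles are cola.
P = 10/23 × 9/22 = 90/506 = 45/253.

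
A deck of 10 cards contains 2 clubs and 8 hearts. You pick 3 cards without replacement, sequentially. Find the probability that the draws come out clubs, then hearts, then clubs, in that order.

1/45

Each draw changes the counts, so multiply the conditional probabilities along the sequence:
P = 2/10 × 8/9 × 1/8 = 16/720 = 1/45.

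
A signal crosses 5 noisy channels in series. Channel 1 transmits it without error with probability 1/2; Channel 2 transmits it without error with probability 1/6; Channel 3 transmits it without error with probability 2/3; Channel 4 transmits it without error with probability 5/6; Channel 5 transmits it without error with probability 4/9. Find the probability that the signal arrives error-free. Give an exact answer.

5/243

The events are sequential, so multiply the conditional probabilities:
P = 1/2 × 1/6 × 2/3 × 5/6 × 4/9 = 40/1944 = 5/243.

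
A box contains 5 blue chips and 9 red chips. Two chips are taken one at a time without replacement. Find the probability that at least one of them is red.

81/91

P(no red) = 5/14 × 4/13 = 20/182 = 10/91.
P(at least one) = 1 − 10/91 = 81/91.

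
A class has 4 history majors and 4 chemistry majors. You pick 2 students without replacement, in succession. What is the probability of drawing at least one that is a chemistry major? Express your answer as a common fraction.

11/14

P(no chemistry majors) = 4/8 × 3/7 = 12/56 = 3/14.
P(at least one) = 1 − 3/14 = 11/14.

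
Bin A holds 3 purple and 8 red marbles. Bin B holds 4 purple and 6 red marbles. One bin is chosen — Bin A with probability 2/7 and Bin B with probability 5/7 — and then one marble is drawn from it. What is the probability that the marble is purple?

4/11

From Bin A: P(purple) = 3/11.
From Bin B: P(purple) = 4/10.
Total probability = (2/7)(3/11) + (5/7)(4/10) = 4/11.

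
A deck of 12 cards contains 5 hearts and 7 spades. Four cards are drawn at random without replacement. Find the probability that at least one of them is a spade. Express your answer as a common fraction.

P(no spades) = 5/12 × 4/11 × 3/10 × 2/9 = 120/11880 = 1/99.
P(at least one) = 1 − 1/99 = 98/99.

98/99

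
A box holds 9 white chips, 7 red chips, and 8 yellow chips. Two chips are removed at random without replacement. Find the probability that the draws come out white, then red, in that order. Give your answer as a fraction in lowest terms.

Each draw changes the counts, so multiply the conditional probabilities along the sequence:
P = 9/24 × 7/23 = 63/552 = 21/184.

21/184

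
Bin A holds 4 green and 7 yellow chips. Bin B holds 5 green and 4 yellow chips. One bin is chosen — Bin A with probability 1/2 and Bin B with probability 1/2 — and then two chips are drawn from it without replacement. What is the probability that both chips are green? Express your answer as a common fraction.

383/1980

From Bin A: P(both green) = (4/11)(3/10) = 6/55.
From Bin B: P(both green) = (5/9)(4/8) = 5/18.
Total probability = (1/2)(6/55) + (1/2)(5/18) = 383/1980.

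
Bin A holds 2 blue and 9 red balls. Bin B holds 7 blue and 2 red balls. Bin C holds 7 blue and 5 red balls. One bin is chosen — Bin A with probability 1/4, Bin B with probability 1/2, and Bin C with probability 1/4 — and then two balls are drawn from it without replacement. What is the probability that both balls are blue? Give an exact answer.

62/165

From Bin A: P(both blue) = (2/11)(1/10) = 1/55.
From Bin B: P(both blue) = (7/9)(6/8) = 7/12.
From Bin C: P(both blue) = (7/12)(6/11) = 7/22.
Total probability = (1/4)(1/55) + (1/2)(7/12) + (1/4)(7/22) = 62/165.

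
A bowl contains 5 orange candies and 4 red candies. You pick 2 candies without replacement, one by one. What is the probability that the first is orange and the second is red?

5/18

Multiply the probability of each draw given the previous ones:
P = 5/9 × 4/8 = 20/72 = 5/18.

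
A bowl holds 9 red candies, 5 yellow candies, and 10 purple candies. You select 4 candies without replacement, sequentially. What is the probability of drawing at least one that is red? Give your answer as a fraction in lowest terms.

441/506

P(no red) = 15/24 × 14/23 × 13/22 × 12/21 = 32760/255024 = 65/506.
P(at least one) = 1 − 65/506 = 441/506.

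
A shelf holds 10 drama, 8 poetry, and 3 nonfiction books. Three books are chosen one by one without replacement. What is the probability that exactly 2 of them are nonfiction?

27/665

One ordering (nonfiction drawn first) has probability 3/21 × 2/20 × 18/19 = 108/7980 = 9/665.
There are C(3,2) = 3 such orderings, each equally likely, so P = 3 × 9/665 = 27/665.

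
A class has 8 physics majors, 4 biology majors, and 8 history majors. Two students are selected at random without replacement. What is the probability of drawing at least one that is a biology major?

7/19

P(no biology majors) = 16/20 × 15/19 = 240/380 = 12/19.
P(at least one) = 1 − 12/19 = 7/19.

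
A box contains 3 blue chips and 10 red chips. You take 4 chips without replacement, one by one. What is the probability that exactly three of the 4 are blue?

2/143

One ordering (blue drawn first) has probability 3/13 × 2/12 × 1/11 × 10/10 = 60/17160 = 1/286.
There are C(4,3) = 4 such orderings, each equally likely, so P = 4 × 1/286 = 2/143.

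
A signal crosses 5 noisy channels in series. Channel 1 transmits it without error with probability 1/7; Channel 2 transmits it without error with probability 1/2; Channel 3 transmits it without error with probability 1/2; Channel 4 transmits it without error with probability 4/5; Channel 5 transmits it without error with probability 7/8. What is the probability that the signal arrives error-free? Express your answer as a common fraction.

Multiplying along the chain,
P = 1/7 × 1/2 × 1/2 × 4/5 × 7/8 = 28/1120 = 1/40.

1/40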